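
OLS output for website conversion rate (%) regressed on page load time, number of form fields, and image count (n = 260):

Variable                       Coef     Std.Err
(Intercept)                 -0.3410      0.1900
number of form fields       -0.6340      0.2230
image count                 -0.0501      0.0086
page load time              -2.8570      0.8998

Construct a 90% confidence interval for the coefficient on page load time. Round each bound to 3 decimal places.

(-4.342, -1.372)

Read off: b = -2.8570, SE = 0.8998 for page load time.
df = n − k − 1 = 260 − 3 − 1 = 256.
t* = t_{0.05, 256} = 1.650828.
Margin = t* × SE = 1.650828 × 0.8998 = 1.48541.
CI: -2.8570 ± 1.48541 → (-4.342, -1.372).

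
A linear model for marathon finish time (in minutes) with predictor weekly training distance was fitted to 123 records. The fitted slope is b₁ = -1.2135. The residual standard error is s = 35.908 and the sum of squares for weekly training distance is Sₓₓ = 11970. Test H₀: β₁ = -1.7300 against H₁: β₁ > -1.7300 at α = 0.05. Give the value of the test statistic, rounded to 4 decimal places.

t = 1.5737

SE(b₁) = s/√Sₓₓ = 35.908/√11970 = 0.328204.
t = (-1.2135 − (-1.7300)) / 0.328204 = 1.5737.
df = n − 2 = 121.
One-sided p ≈ 0.0591, which is ≥ 0.05, so fail to reject H₀.
The data do not give significant evidence that the true slope on weekly training distance exceeds -1.7300 minutes per unit.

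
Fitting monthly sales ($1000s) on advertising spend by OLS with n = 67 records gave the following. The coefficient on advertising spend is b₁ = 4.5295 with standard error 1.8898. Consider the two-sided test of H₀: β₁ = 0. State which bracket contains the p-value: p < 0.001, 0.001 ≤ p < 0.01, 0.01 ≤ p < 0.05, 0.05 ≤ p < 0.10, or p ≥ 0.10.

t = 4.5295 / 1.8898 = 2.397.
df = n − 2 = 67 − 2 = 65.
Two-sided p = 2·P(T_{65} > |t|) ≈ 0.0194.
So 0.01 ≤ p < 0.05.

0.01 ≤ p < 0.05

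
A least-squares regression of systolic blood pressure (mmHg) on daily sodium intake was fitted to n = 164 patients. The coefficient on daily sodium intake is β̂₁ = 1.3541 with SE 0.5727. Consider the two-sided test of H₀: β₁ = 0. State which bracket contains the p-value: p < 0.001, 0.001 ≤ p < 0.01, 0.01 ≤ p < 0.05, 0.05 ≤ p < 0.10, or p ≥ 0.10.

t = 1.3541 / 0.5727 = 2.364.
df = n − 2 = 164 − 2 = 162.
Two-sided p = 2·P(T_{162} > |t|) ≈ 0.0192.
So 0.01 ≤ p < 0.05.

0.01 ≤ p < 0.05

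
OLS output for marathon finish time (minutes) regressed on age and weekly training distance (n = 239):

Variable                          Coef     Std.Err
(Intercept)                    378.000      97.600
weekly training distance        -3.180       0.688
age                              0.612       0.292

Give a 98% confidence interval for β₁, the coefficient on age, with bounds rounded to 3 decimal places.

(-0.072, 1.296)

Read off: b = 0.612, SE = 0.292 for age.
df = n − k − 1 = 239 − 2 − 1 = 236.
t* = t_{0.01, 236} = 2.342252.
Margin = t* × SE = 2.342252 × 0.292 = 0.68394.
CI: 0.612 ± 0.68394 → (-0.072, 1.296).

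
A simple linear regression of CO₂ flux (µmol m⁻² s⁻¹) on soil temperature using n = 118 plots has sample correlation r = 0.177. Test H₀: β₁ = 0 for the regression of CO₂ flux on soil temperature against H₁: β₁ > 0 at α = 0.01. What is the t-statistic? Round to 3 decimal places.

t = 1.937

t = r·√(n − 2)/√(1 − r²) = 0.177·√116/√0.968671 = 1.937.
df = n − 2 = 116.
One-sided p ≈ 0.0276, which is ≥ 0.01, so fail to reject H₀.
The data do not give significant evidence of a linear association between soil temperature and CO₂ flux.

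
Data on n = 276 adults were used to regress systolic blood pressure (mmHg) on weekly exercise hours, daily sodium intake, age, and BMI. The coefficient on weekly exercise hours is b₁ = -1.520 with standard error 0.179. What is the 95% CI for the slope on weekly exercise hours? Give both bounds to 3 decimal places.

(-1.872, -1.168)

df = n − k − 1 = 276 − 4 − 1 = 271.
t* = t_{0.025, 271} = 1.968756.
Margin = t* × SE = 1.968756 × 0.179 = 0.35241.
CI: -1.520 ± 0.35241 → (-1.872, -1.168).
With 95% confidence, each one-unit increase in weekly exercise hours is associated with a change of between -1.872 and -1.168 mmHg in systolic blood pressure, holding the other predictors fixed.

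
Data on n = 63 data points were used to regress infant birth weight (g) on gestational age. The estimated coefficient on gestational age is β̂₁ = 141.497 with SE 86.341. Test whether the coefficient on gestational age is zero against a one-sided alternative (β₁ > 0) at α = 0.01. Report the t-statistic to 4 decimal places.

H₀: β₁ = 0 vs H₁: β₁ > 0.
t = (β̂₁ − β₁⁰)/SE = 141.497 / 86.341 = 1.6388.
df = n − 2 = 63 − 2 = 61.
One-sided p ≈ 0.0532, which is ≥ 0.01, so fail to reject H₀.
The data do not give significant evidence that the true slope on gestational age is positive.

t = 1.6388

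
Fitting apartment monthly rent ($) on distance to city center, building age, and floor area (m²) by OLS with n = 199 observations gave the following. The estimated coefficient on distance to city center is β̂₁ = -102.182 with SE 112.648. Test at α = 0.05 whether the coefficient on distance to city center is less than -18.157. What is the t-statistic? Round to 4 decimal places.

t = -0.7459

H₀: β₁ = -18.157 vs H₁: β₁ < -18.157.
t = (β̂₁ − β₁⁰)/SE = (-102.182 − (-18.157)) / 112.648 = -0.7459.
df = n − k − 1 = 199 − 3 − 1 = 195.
One-sided p ≈ 0.2283, which is ≥ 0.05, so fail to reject H₀.
The data do not give significant evidence that the true slope on distance to city center is below -18.157 $ per unit, holding the other predictors fixed.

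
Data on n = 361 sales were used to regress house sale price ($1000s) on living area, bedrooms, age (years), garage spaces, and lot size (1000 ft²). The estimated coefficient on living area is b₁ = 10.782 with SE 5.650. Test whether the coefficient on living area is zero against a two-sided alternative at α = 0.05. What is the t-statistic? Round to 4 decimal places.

t = 1.9083

H₀: β₁ = 0 vs H₁: β₁ ≠ 0.
t = (b₁ − β₁⁰)/SE = 10.782 / 5.650 = 1.9083.
df = n − k − 1 = 361 − 5 − 1 = 355.
Two-sided p ≈ 0.0572, which is ≥ 0.05, so fail to reject H₀.
The data do not give significant evidence of an association between living area and house sale price, after adjusting for the other predictors.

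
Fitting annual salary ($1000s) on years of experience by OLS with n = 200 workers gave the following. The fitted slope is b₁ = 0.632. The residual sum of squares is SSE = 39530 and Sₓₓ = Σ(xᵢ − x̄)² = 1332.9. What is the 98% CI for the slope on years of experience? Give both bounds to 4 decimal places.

MSE = SSE/(n − 2) = 39530/198 = 199.646.
SE(b₁) = √(MSE/Sₓₓ) = √(199.646/1332.9) = 0.387019.
df = n − 2 = 198.
t* = t_{0.01, 198} = 2.345328.
Margin = t* × SE = 2.345328 × 0.387019 = 0.907686.
CI: 0.632 ± 0.907686 → (-0.2757, 1.5397).
With 98% confidence, each one-unit increase in years of experience is associated with a change of between -0.2757 and 1.5397 $1000s in annual salary.

(-0.2757, 1.5397)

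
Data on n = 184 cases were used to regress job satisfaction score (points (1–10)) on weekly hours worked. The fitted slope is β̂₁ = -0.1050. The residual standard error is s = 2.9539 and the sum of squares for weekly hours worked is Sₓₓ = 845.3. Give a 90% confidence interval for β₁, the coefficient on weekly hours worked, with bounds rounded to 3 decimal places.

(-0.273, 0.063)

SE(β̂₁) = s/√Sₓₓ = 2.9539/√845.3 = 0.101599.
df = n − 2 = 182.
t* = t_{0.05, 182} = 1.653269.
Margin = t* × SE = 1.653269 × 0.101599 = 0.16797.
CI: -0.1050 ± 0.16797 → (-0.273, 0.063).
With 90% confidence, each one-unit increase in weekly hours worked is associated with a change of between -0.273 and 0.063 points (1–10) in job satisfaction score.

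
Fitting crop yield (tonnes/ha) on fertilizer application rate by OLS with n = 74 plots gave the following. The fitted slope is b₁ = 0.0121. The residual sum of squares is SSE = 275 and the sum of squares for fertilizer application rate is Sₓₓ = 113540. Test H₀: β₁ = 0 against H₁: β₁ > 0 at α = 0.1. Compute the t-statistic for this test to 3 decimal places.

t = 2.086

MSE = SSE/(n − 2) = 275/72 = 3.81944.
SE(b₁) = √(MSE/Sₓₓ) = √(3.81944/113540) = 0.00579997.
t = 0.0121 / 0.00579997 = 2.086.
df = n − 2 = 72.
One-sided p ≈ 0.0203, which is < 0.1, so reject H₀.
There is evidence that the true slope on fertilizer application rate is positive.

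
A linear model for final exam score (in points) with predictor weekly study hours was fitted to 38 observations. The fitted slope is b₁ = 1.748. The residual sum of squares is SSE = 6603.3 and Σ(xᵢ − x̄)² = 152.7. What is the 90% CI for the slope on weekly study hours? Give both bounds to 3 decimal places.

MSE = SSE/(n − 2) = 6603.3/36 = 183.425.
SE(b₁) = √(MSE/Sₓₓ) = √(183.425/152.7) = 1.096.
df = n − 2 = 36.
t* = t_{0.05, 36} = 1.688298.
Margin = t* × SE = 1.688298 × 1.096 = 1.85037.
CI: 1.748 ± 1.85037 → (-0.102, 3.598).
With 90% confidence, each one-unit increase in weekly study hours is associated with a change of between -0.102 and 3.598 points in final exam score.

(-0.102, 3.598)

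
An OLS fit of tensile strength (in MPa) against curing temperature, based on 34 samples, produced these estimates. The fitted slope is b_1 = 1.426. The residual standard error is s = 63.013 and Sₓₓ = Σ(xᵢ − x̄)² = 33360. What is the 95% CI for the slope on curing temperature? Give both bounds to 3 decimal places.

(0.723, 2.129)

SE(b_1) = s/√Sₓₓ = 63.013/√33360 = 0.344998.
df = n − 2 = 32.
t* = t_{0.025, 32} = 2.036933.
Margin = t* × SE = 2.036933 × 0.344998 = 0.70274.
CI: 1.426 ± 0.70274 → (0.723, 2.129).
With 95% confidence, each one-unit increase in curing temperature is associated with a change of between 0.723 and 2.129 MPa in tensile strength.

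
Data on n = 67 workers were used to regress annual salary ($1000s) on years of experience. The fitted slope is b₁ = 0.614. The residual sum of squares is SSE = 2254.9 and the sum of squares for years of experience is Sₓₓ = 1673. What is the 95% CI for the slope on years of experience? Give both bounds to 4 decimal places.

(0.3264, 0.9016)

MSE = SSE/(n − 2) = 2254.9/65 = 34.6908.
SE(b₁) = √(MSE/Sₓₓ) = √(34.6908/1673) = 0.143999.
df = n − 2 = 65.
t* = t_{0.025, 65} = 1.997138.
Margin = t* × SE = 1.997138 × 0.143999 = 0.287586.
CI: 0.614 ± 0.287586 → (0.3264, 0.9016).
With 95% confidence, each one-unit increase in years of experience is associated with a change of between 0.3264 and 0.9016 $1000s in annual salary.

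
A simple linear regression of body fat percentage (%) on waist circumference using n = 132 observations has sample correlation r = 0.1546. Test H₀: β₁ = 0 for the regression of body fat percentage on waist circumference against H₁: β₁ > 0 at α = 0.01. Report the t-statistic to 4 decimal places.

t = 1.7842

t = r·√(n − 2)/√(1 − r²) = 0.1546·√130/√0.976099 = 1.7842.
df = n − 2 = 130.
One-sided p ≈ 0.0384, which is ≥ 0.01, so fail to reject H₀.
The data do not give significant evidence of a linear association between waist circumference and body fat percentage.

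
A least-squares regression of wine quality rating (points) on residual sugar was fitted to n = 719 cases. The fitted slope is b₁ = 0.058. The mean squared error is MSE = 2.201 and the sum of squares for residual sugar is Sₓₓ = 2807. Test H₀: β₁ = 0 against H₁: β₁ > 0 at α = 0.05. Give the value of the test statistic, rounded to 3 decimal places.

t = 2.071

SE(b₁) = √(MSE/Sₓₓ) = √(2.201/2807) = 0.028002.
t = 0.058 / 0.028002 = 2.071.
df = n − 2 = 717.
One-sided p ≈ 0.0193, which is < 0.05, so reject H₀.
There is evidence that the true slope on residual sugar is positive.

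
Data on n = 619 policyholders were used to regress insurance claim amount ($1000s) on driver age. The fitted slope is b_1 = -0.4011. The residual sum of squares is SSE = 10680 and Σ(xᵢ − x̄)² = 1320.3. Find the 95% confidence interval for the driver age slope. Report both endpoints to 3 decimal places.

MSE = SSE/(n − 2) = 10680/617 = 17.3096.
SE(b_1) = √(MSE/Sₓₓ) = √(17.3096/1320.3) = 0.1145.
df = n − 2 = 617.
t* = t_{0.025, 617} = 1.963816.
Margin = t* × SE = 1.963816 × 0.1145 = 0.22486.
CI: -0.4011 ± 0.22486 → (-0.626, -0.176).
With 95% confidence, each one-unit increase in driver age is associated with a change of between -0.626 and -0.176 $1000s in insurance claim amount.

(-0.626, -0.176)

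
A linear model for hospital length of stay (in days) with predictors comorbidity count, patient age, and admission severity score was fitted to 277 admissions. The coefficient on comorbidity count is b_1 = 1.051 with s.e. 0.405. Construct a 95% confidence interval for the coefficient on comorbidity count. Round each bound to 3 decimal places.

(0.254, 1.848)

df = n − k − 1 = 277 − 3 − 1 = 273.
t* = t_{0.025, 273} = 1.968692.
Margin = t* × SE = 1.968692 × 0.405 = 0.79732.
CI: 1.051 ± 0.79732 → (0.254, 1.848).
With 95% confidence, each one-unit increase in comorbidity count is associated with a change of between 0.254 and 1.848 days in hospital length of stay, holding the other predictors fixed.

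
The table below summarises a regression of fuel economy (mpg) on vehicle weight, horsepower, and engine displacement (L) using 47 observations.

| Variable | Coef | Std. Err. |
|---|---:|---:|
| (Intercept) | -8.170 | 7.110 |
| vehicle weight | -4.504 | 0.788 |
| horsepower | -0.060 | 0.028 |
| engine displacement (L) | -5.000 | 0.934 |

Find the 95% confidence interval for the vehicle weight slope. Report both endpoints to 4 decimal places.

Read off: b = -4.504, SE = 0.788 for vehicle weight.
df = n − k − 1 = 47 − 3 − 1 = 43.
t* = t_{0.025, 43} = 2.016692.
Margin = t* × SE = 2.016692 × 0.788 = 1.589153.
CI: -4.504 ± 1.589153 → (-6.0932, -2.9148).

(-6.0932, -2.9148)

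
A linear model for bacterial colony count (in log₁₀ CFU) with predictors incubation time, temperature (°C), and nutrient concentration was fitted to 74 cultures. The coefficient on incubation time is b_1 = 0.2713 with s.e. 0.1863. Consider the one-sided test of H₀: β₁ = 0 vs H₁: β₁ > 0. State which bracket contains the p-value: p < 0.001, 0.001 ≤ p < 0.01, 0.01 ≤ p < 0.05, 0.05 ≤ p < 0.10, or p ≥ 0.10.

0.05 ≤ p < 0.10

t = 0.2713 / 0.1863 = 1.456.
df = n − k − 1 = 74 − 3 − 1 = 70.
One-sided p = P(T_{70} > t) ≈ 0.0749.
So 0.05 ≤ p < 0.10.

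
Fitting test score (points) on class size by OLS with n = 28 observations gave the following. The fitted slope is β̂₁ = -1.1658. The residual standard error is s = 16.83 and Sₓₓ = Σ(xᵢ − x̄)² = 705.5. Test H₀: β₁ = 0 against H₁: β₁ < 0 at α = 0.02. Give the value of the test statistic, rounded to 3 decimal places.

SE(β̂₁) = s/√Sₓₓ = 16.83/√705.5 = 0.63363.
t = -1.1658 / 0.63363 = -1.840.
df = n − 2 = 26.
One-sided p ≈ 0.0386, which is ≥ 0.02, so fail to reject H₀.
The data do not give significant evidence that the true slope on class size is negative.

t = -1.840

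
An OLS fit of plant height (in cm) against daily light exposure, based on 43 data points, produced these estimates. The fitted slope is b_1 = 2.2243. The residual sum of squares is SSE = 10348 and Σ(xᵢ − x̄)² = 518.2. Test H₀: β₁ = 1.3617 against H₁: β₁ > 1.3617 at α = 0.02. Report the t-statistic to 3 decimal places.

MSE = SSE/(n − 2) = 10348/41 = 252.39.
SE(b_1) = √(MSE/Sₓₓ) = √(252.39/518.2) = 0.697891.
t = (2.2243 − 1.3617) / 0.697891 = 1.236.
df = n − 2 = 41.
One-sided p ≈ 0.1117, which is ≥ 0.02, so fail to reject H₀.
The data do not give significant evidence that the true slope on daily light exposure exceeds 1.3617 cm per unit.

t = 1.236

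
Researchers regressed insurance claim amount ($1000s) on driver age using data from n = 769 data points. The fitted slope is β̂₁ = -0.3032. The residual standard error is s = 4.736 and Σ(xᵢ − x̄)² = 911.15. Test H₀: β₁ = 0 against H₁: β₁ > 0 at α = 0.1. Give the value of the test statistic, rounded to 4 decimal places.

SE(β̂₁) = s/√Sₓₓ = 4.736/√911.15 = 0.156898.
t = -0.3032 / 0.156898 = -1.9325.
df = n − 2 = 767.
One-sided p ≈ 0.9732, which is ≥ 0.1, so fail to reject H₀.
The data do not give significant evidence that the true slope on driver age is positive.

t = -1.9325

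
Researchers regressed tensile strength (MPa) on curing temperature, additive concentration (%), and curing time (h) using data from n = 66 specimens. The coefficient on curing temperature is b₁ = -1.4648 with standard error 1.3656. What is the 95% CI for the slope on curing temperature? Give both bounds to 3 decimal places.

df = n − k − 1 = 66 − 3 − 1 = 62.
t* = t_{0.025, 62} = 1.998972.
Margin = t* × SE = 1.998972 × 1.3656 = 2.72980.
CI: -1.4648 ± 2.72980 → (-4.195, 1.265).
With 95% confidence, each one-unit increase in curing temperature is associated with a change of between -4.195 and 1.265 MPa in tensile strength, holding the other predictors fixed.

(-4.195, 1.265)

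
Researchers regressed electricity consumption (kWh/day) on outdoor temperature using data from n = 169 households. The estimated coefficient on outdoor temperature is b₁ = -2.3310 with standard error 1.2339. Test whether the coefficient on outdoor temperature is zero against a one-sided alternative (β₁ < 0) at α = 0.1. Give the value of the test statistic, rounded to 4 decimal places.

H₀: β₁ = 0 vs H₁: β₁ < 0.
t = (b₁ − β₁⁰)/SE = -2.3310 / 1.2339 = -1.8891.
df = n − 2 = 169 − 2 = 167.
One-sided p ≈ 0.0303, which is < 0.1, so reject H₀.
There is evidence that the true slope on outdoor temperature is negative.

t = -1.8891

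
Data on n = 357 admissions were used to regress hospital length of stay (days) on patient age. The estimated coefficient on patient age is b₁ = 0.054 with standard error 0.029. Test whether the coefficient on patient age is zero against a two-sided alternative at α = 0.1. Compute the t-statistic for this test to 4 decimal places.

H₀: β₁ = 0 vs H₁: β₁ ≠ 0.
t = (b₁ − β₁⁰)/SE = 0.054 / 0.029 = 1.8621.
df = n − 2 = 357 − 2 = 355.
Two-sided p ≈ 0.0634, which is < 0.1, so reject H₀.
There is evidence that patient age is associated with hospital length of stay.

t = 1.8621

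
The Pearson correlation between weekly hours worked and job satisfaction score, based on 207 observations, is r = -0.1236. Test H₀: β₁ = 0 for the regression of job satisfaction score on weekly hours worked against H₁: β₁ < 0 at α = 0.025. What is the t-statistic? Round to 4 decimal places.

t = -1.7834

t = r·√(n − 2)/√(1 − r²) = -0.1236·√205/√0.984723 = -1.7834.
df = n − 2 = 205.
One-sided p ≈ 0.0380, which is ≥ 0.025, so fail to reject H₀.
The data do not give significant evidence of a linear association between weekly hours worked and job satisfaction score.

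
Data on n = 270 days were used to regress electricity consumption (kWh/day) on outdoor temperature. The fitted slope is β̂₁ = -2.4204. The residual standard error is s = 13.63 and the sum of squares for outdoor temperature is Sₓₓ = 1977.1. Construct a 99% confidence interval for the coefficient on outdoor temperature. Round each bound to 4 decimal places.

SE(β̂₁) = s/√Sₓₓ = 13.63/√1977.1 = 0.306536.
df = n − 2 = 268.
t* = t_{0.005, 268} = 2.594298.
Margin = t* × SE = 2.594298 × 0.306536 = 0.795246.
CI: -2.4204 ± 0.795246 → (-3.2156, -1.6252).
With 99% confidence, each one-unit increase in outdoor temperature is associated with a change of between -3.2156 and -1.6252 kWh/day in electricity consumption.

(-3.2156, -1.6252)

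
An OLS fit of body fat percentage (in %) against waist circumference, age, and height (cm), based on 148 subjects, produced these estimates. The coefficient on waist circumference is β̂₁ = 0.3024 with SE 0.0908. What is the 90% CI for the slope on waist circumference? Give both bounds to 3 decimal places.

df = n − k − 1 = 148 − 3 − 1 = 144.
t* = t_{0.05, 144} = 1.655504.
Margin = t* × SE = 1.655504 × 0.0908 = 0.15032.
CI: 0.3024 ± 0.15032 → (0.152, 0.453).
With 90% confidence, each one-unit increase in waist circumference is associated with a change of between 0.152 and 0.453 % in body fat percentage, holding the other predictors fixed.

(0.152, 0.453)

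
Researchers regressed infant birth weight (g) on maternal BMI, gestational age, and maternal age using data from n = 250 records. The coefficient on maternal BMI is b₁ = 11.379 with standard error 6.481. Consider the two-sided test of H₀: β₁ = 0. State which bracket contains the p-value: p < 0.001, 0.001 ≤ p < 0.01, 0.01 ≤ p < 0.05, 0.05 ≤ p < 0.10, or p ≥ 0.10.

0.05 ≤ p < 0.10

t = 11.379 / 6.481 = 1.756.
df = n − k − 1 = 250 − 3 − 1 = 246.
Two-sided p = 2·P(T_{246} > |t|) ≈ 0.0804.
So 0.05 ≤ p < 0.10.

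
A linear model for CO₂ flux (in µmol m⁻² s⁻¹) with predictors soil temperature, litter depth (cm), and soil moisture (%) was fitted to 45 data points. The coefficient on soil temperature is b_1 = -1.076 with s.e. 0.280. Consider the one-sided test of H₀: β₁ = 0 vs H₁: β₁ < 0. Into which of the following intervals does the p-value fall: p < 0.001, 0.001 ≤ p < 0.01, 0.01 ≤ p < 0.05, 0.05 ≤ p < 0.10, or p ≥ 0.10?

t = -1.076 / 0.280 = -3.843.
df = n − k − 1 = 45 − 3 − 1 = 41.
One-sided p = P(T_{41} < t) ≈ 0.0002.
So p < 0.001.

p < 0.001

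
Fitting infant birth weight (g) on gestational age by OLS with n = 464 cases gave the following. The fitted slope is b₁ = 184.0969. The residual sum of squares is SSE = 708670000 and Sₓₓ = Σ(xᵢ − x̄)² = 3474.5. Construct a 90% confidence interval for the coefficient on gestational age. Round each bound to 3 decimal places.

(149.467, 218.727)

MSE = SSE/(n − 2) = 708670000/462 = 1.53392e+06.
SE(b₁) = √(MSE/Sₓₓ) = √(1.53392e+06/3474.5) = 21.0114.
df = n − 2 = 462.
t* = t_{0.05, 462} = 1.648158.
Margin = t* × SE = 1.648158 × 21.0114 = 34.63011.
CI: 184.0969 ± 34.63011 → (149.467, 218.727).
With 90% confidence, each one-unit increase in gestational age is associated with a change of between 149.467 and 218.727 g in infant birth weight.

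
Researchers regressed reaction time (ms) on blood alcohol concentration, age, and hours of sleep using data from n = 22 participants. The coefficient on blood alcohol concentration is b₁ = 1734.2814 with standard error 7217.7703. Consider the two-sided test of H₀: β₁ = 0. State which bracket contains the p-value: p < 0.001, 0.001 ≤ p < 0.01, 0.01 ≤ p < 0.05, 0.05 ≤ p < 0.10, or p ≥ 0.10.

p ≥ 0.10

t = 1734.2814 / 7217.7703 = 0.240.
df = n − k − 1 = 22 − 3 − 1 = 18.
Two-sided p = 2·P(T_{18} > |t|) ≈ 0.8128.
So p ≥ 0.10.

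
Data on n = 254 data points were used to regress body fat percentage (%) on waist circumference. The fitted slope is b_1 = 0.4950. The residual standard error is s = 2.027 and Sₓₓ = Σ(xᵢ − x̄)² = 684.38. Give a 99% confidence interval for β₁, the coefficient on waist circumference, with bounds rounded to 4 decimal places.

(0.2939, 0.6961)

SE(b_1) = s/√Sₓₓ = 2.027/√684.38 = 0.0774828.
df = n − 2 = 252.
t* = t_{0.005, 252} = 2.595479.
Margin = t* × SE = 2.595479 × 0.0774828 = 0.201105.
CI: 0.4950 ± 0.201105 → (0.2939, 0.6961).
With 99% confidence, each one-unit increase in waist circumference is associated with a change of between 0.2939 and 0.6961 % in body fat percentage.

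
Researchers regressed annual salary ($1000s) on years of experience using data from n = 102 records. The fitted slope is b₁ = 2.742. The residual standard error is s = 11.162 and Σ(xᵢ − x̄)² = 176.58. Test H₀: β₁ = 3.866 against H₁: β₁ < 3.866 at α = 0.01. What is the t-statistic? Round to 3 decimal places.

SE(b₁) = s/√Sₓₓ = 11.162/√176.58 = 0.839984.
t = (2.742 − 3.866) / 0.839984 = -1.338.
df = n − 2 = 100.
One-sided p ≈ 0.0919, which is ≥ 0.01, so fail to reject H₀.
The data do not give significant evidence that the true slope on years of experience is below 3.866 $1000s per unit.

t = -1.338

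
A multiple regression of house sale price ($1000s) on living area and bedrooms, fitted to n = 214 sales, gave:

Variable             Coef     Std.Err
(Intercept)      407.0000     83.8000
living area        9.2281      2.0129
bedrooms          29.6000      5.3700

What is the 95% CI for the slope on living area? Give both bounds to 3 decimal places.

Read off: b = 9.2281, SE = 2.0129 for living area.
df = n − k − 1 = 214 − 2 − 1 = 211.
t* = t_{0.025, 211} = 1.971271.
Margin = t* × SE = 1.971271 × 2.0129 = 3.96797.
CI: 9.2281 ± 3.96797 → (5.260, 13.196).

(5.260, 13.196)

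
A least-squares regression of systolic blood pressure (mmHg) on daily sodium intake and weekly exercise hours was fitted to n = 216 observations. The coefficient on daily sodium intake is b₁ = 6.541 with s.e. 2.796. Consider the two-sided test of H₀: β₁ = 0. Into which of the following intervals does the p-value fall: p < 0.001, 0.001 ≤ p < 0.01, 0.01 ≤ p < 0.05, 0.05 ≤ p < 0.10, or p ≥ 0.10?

0.01 ≤ p < 0.05

t = 6.541 / 2.796 = 2.339.
df = n − k − 1 = 216 − 2 − 1 = 213.
Two-sided p = 2·P(T_{213} > |t|) ≈ 0.0202.
So 0.01 ≤ p < 0.05.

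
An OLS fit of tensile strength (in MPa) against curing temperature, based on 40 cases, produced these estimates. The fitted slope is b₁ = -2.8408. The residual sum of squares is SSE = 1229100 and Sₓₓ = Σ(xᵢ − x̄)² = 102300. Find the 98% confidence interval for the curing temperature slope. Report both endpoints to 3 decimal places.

(-4.206, -1.475)

MSE = SSE/(n − 2) = 1229100/38 = 32344.7.
SE(b₁) = √(MSE/Sₓₓ) = √(32344.7/102300) = 0.562295.
df = n − 2 = 38.
t* = t_{0.01, 38} = 2.428568.
Margin = t* × SE = 2.428568 × 0.562295 = 1.36557.
CI: -2.8408 ± 1.36557 → (-4.206, -1.475).
With 98% confidence, each one-unit increase in curing temperature is associated with a change of between -4.206 and -1.475 MPa in tensile strength.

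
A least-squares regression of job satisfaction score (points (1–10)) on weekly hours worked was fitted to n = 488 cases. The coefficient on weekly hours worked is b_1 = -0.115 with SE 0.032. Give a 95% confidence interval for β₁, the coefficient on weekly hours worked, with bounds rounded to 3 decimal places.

(-0.178, -0.052)

df = n − 2 = 488 − 2 = 486.
t* = t_{0.025, 486} = 1.964857.
Margin = t* × SE = 1.964857 × 0.032 = 0.06288.
CI: -0.115 ± 0.06288 → (-0.178, -0.052).
With 95% confidence, each one-unit increase in weekly hours worked is associated with a change of between -0.178 and -0.052 points (1–10) in job satisfaction score.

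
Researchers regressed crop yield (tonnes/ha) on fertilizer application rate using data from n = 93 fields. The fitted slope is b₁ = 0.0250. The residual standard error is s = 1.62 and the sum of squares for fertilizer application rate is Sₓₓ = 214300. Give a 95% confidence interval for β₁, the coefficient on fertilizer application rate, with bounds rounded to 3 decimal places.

SE(b₁) = s/√Sₓₓ = 1.62/√214300 = 0.00349948.
df = n − 2 = 91.
t* = t_{0.025, 91} = 1.986377.
Margin = t* × SE = 1.986377 × 0.00349948 = 0.00695.
CI: 0.0250 ± 0.00695 → (0.018, 0.032).
With 95% confidence, each one-unit increase in fertilizer application rate is associated with a change of between 0.018 and 0.032 tonnes/ha in crop yield.

(0.018, 0.032)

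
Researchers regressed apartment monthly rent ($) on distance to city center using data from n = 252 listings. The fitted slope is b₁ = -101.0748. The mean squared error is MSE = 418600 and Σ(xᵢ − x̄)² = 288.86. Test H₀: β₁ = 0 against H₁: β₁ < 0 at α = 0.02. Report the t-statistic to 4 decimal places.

SE(b₁) = √(MSE/Sₓₓ) = √(418600/288.86) = 38.0676.
t = -101.0748 / 38.0676 = -2.6551.
df = n − 2 = 250.
One-sided p ≈ 0.0042, which is < 0.02, so reject H₀.
There is evidence that the true slope on distance to city center is negative.

t = -2.6551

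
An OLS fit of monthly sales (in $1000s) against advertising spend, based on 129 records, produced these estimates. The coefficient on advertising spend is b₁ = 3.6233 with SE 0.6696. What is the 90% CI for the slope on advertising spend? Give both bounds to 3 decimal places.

df = n − 2 = 129 − 2 = 127.
t* = t_{0.05, 127} = 1.65694.
Margin = t* × SE = 1.65694 × 0.6696 = 1.10949.
CI: 3.6233 ± 1.10949 → (2.514, 4.733).
With 90% confidence, each one-unit increase in advertising spend is associated with a change of between 2.514 and 4.733 $1000s in monthly sales.

(2.514, 4.733)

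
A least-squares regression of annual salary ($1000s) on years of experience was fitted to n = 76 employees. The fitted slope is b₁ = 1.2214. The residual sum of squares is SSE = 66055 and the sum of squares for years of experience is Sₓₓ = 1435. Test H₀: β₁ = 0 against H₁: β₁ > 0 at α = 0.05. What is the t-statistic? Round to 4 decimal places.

MSE = SSE/(n − 2) = 66055/74 = 892.635.
SE(b₁) = √(MSE/Sₓₓ) = √(892.635/1435) = 0.788699.
t = 1.2214 / 0.788699 = 1.5486.
df = n − 2 = 74.
One-sided p ≈ 0.0629, which is ≥ 0.05, so fail to reject H₀.
The data do not give significant evidence that the true slope on years of experience is positive.

t = 1.5486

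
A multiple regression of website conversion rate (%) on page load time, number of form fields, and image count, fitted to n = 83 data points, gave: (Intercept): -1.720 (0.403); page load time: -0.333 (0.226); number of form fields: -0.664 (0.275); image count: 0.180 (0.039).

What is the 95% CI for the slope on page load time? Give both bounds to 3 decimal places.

(-0.783, 0.117)

Read off: b = -0.333, SE = 0.226 for page load time.
df = n − k − 1 = 83 − 3 − 1 = 79.
t* = t_{0.025, 79} = 1.99045.
Margin = t* × SE = 1.99045 × 0.226 = 0.44984.
CI: -0.333 ± 0.44984 → (-0.783, 0.117).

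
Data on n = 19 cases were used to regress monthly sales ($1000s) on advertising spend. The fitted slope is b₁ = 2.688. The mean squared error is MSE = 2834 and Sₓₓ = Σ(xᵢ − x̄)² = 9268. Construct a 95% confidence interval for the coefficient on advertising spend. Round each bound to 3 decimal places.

(1.521, 3.855)

SE(b₁) = √(MSE/Sₓₓ) = √(2834/9268) = 0.552977.
df = n − 2 = 17.
t* = t_{0.025, 17} = 2.109816.
Margin = t* × SE = 2.109816 × 0.552977 = 1.16668.
CI: 2.688 ± 1.16668 → (1.521, 3.855).
With 95% confidence, each one-unit increase in advertising spend is associated with a change of between 1.521 and 3.855 $1000s in monthly sales.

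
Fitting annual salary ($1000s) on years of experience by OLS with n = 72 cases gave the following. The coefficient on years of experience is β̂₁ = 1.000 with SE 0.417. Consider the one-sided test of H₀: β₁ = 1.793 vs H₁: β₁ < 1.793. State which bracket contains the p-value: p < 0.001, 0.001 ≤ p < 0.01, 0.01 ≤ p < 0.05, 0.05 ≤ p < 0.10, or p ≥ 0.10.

0.01 ≤ p < 0.05

t = (1.000 − 1.793) / 0.417 = -1.902.
df = n − 2 = 72 − 2 = 70.
One-sided p = P(T_{70} < t) ≈ 0.0307.
So 0.01 ≤ p < 0.05.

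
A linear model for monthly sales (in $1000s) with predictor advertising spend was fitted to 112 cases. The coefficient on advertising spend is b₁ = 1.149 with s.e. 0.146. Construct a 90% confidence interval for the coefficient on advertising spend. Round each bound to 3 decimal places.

(0.907, 1.391)

df = n − 2 = 112 − 2 = 110.
t* = t_{0.05, 110} = 1.658824.
Margin = t* × SE = 1.658824 × 0.146 = 0.24219.
CI: 1.149 ± 0.24219 → (0.907, 1.391).
With 90% confidence, each one-unit increase in advertising spend is associated with a change of between 0.907 and 1.391 $1000s in monthly sales.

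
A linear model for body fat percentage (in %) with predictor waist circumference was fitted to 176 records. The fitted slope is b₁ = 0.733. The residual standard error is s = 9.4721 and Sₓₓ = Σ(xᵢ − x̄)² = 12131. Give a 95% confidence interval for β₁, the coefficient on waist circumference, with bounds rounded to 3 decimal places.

SE(b₁) = s/√Sₓₓ = 9.4721/√12131 = 0.0859999.
df = n − 2 = 174.
t* = t_{0.025, 174} = 1.973691.
Margin = t* × SE = 1.973691 × 0.0859999 = 0.16974.
CI: 0.733 ± 0.16974 → (0.563, 0.903).
With 95% confidence, each one-unit increase in waist circumference is associated with a change of between 0.563 and 0.903 % in body fat percentage.

(0.563, 0.903)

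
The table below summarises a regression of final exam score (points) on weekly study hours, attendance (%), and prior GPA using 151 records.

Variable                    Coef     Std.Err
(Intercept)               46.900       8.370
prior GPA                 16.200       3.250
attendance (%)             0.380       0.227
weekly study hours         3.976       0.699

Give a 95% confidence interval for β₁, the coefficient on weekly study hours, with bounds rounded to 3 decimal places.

Read off: b = 3.976, SE = 0.699 for weekly study hours.
df = n − k − 1 = 151 − 3 − 1 = 147.
t* = t_{0.025, 147} = 1.976233.
Margin = t* × SE = 1.976233 × 0.699 = 1.38139.
CI: 3.976 ± 1.38139 → (2.595, 5.357).

(2.595, 5.357)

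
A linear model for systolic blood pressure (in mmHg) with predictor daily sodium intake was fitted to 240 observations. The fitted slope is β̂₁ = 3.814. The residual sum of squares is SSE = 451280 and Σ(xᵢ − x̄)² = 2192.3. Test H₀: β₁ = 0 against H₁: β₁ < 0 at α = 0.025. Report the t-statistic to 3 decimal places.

MSE = SSE/(n − 2) = 451280/238 = 1896.13.
SE(β̂₁) = √(MSE/Sₓₓ) = √(1896.13/2192.3) = 0.930003.
t = 3.814 / 0.930003 = 4.101.
df = n − 2 = 238.
One-sided p ≈ 1.0000, which is ≥ 0.025, so fail to reject H₀.
The data do not give significant evidence that the true slope on daily sodium intake is negative.

t = 4.101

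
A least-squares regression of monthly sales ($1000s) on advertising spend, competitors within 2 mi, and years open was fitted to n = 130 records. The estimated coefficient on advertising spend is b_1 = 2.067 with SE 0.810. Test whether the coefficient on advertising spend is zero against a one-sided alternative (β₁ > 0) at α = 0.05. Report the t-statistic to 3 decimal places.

H₀: β₁ = 0 vs H₁: β₁ > 0.
t = (b_1 − β₁⁰)/SE = 2.067 / 0.810 = 2.552.
df = n − k − 1 = 130 − 3 − 1 = 126.
One-sided p ≈ 0.0060, which is < 0.05, so reject H₀.
There is evidence that the true slope on advertising spend is positive, holding the other predictors fixed.

t = 2.552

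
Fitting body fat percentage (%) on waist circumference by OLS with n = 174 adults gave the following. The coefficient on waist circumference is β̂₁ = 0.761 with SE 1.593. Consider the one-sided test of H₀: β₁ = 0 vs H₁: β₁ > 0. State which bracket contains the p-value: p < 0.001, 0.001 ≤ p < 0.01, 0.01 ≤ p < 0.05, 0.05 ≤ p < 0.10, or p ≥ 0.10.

t = 0.761 / 1.593 = 0.478.
df = n − 2 = 174 − 2 = 172.
One-sided p = P(T_{172} > t) ≈ 0.3167.
So p ≥ 0.10.

p ≥ 0.10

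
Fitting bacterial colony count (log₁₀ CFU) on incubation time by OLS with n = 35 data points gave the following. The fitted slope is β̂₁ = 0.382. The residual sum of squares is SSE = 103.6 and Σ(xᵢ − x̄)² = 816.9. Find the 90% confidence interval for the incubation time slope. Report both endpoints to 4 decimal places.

(0.2771, 0.4869)

MSE = SSE/(n − 2) = 103.6/33 = 3.13939.
SE(β̂₁) = √(MSE/Sₓₓ) = √(3.13939/816.9) = 0.0619924.
df = n − 2 = 33.
t* = t_{0.05, 33} = 1.69236.
Margin = t* × SE = 1.69236 × 0.0619924 = 0.104913.
CI: 0.382 ± 0.104913 → (0.2771, 0.4869).
With 90% confidence, each one-unit increase in incubation time is associated with a change of between 0.2771 and 0.4869 log₁₀ CFU in bacterial colony count.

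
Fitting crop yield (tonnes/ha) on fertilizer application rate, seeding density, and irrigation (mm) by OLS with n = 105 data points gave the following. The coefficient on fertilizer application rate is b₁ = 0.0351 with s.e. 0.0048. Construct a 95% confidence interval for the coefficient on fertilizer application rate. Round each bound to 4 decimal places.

df = n − k − 1 = 105 − 3 − 1 = 101.
t* = t_{0.025, 101} = 1.983731.
Margin = t* × SE = 1.983731 × 0.0048 = 0.009522.
CI: 0.0351 ± 0.009522 → (0.0256, 0.0446).
With 95% confidence, each one-unit increase in fertilizer application rate is associated with a change of between 0.0256 and 0.0446 tonnes/ha in crop yield, holding the other predictors fixed.

(0.0256, 0.0446)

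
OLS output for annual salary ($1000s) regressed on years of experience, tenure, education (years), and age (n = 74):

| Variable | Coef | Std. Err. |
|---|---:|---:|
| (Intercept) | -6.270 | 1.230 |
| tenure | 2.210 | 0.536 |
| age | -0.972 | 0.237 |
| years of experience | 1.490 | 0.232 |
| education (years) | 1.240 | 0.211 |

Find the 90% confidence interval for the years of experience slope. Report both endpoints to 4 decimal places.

Read off: b = 1.490, SE = 0.232 for years of experience.
df = n − k − 1 = 74 − 4 − 1 = 69.
t* = t_{0.05, 69} = 1.667239.
Margin = t* × SE = 1.667239 × 0.232 = 0.386799.
CI: 1.490 ± 0.386799 → (1.1032, 1.8768).

(1.1032, 1.8768)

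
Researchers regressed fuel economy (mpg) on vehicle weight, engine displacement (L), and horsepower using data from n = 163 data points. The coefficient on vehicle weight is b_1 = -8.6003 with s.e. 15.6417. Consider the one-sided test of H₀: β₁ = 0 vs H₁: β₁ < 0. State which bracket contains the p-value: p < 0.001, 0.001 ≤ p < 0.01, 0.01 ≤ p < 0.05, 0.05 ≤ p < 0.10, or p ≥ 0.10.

p ≥ 0.10

t = -8.6003 / 15.6417 = -0.550.
df = n − k − 1 = 163 − 3 − 1 = 159.
One-sided p = P(T_{159} < t) ≈ 0.2916.
So p ≥ 0.10.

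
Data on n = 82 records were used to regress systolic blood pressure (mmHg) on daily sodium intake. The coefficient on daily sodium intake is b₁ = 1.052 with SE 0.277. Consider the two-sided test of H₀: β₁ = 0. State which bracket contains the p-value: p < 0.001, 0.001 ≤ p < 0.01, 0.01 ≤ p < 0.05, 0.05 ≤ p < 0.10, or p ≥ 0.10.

t = 1.052 / 0.277 = 3.798.
df = n − 2 = 82 − 2 = 80.
Two-sided p = 2·P(T_{80} > |t|) ≈ 0.0003.
So p < 0.001.

p < 0.001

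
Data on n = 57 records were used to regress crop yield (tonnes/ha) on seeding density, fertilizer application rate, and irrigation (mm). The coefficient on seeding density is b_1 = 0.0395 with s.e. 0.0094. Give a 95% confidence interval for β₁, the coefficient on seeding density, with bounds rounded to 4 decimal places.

(0.0206, 0.0584)

df = n − k − 1 = 57 − 3 − 1 = 53.
t* = t_{0.025, 53} = 2.005746.
Margin = t* × SE = 2.005746 × 0.0094 = 0.018854.
CI: 0.0395 ± 0.018854 → (0.0206, 0.0584).
With 95% confidence, each one-unit increase in seeding density is associated with a change of between 0.0206 and 0.0584 tonnes/ha in crop yield, holding the other predictors fixed.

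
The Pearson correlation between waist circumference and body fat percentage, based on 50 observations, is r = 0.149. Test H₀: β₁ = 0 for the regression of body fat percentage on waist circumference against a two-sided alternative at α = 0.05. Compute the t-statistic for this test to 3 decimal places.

t = r·√(n − 2)/√(1 − r²) = 0.149·√48/√0.977799 = 1.044.
df = n − 2 = 48.
Two-sided p ≈ 0.3017, which is ≥ 0.05, so fail to reject H₀.
The data do not give significant evidence of a linear association between waist circumference and body fat percentage.

t = 1.044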